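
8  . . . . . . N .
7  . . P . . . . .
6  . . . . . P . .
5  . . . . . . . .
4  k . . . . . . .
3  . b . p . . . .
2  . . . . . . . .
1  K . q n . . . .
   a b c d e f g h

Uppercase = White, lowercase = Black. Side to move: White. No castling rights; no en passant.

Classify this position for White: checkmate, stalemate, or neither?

checkmate

White to move; white king on a1.
In check: yes, from the black queen on c1.
King squares — b1: attacked by Qc1; a2: attacked by Bb3; b2: attacked by Qc1.
Legal moves for White: none.
In check with no legal moves → checkmate.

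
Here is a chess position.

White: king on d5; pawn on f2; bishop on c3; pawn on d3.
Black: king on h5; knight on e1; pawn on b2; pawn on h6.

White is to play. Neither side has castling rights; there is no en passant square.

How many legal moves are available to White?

21

White to move; king on d5.
In check: no.
Legal moves: Ke6, Kd6, Kc6, Ke5, Kc5, Ke4, Kd4, Kc4, Bh8, Bg7, Bf6, Be5, Ba5, Bd4, Bb4, Bd2, Bxb2, Bxe1, d4, f3, f4.
Count: 21.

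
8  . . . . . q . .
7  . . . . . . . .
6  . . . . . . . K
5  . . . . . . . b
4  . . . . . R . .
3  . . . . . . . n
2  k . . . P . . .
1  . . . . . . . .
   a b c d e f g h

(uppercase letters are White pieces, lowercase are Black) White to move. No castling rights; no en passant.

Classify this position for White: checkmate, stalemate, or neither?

White to move; white king on h6.
In check: yes, from the black queen on f8.
King squares — g5: attacked by Nh3; h5: available; g6: attacked by Bh5; g7: attacked by Qf8; h7: available.
Legal moves for White: Kh7, Kxh5, Rxf8.
White is in check but has 3 legal moves → neither.

neither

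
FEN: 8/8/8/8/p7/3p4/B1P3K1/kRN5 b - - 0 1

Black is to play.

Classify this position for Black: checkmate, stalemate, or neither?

checkmate

Black to move; black king on a1.
In check: yes, from the white rook on b1.
King squares — b1: attacked by Ba2; a2: attacked by Nc1; b2: attacked by Rb1.
Legal moves for Black: none.
In check with no legal moves → checkmate.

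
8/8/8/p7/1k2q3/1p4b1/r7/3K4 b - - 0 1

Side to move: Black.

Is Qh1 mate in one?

After Qh1: white king on d1; in check: yes, from the black queen on h1.
King squares — c1: attacked by Qh1; e1: attacked by Qh1; c2: attacked by Ra2; d2: attacked by Ra2; e2: attacked by Ra2.
White has no legal moves → checkmate.

yes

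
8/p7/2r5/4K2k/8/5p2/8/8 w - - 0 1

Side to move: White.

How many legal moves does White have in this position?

White to move; king on e5.
In check: no.
Legal moves: Kf5, Kd5, Kf4, Ke4, Kd4.
Count: 5.

5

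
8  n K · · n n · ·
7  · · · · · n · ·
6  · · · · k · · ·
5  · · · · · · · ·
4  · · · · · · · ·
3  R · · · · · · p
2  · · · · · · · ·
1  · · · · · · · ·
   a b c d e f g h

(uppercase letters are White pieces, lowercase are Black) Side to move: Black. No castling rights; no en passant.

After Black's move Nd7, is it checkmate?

After Nd7: white king on b8; in check: yes, from the black knight on d7.
White has 4 legal replies: Kc8, Kxa8, Kb7, Ka7.
In check but a legal move exists → not checkmate.

no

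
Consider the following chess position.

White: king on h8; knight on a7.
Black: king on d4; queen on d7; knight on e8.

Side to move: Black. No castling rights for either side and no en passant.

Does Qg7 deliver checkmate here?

yes

After Qg7: white king on h8; in check: yes, from the black queen on g7.
King squares — g7: attacked by Ne8; h7: attacked by Qg7; g8: attacked by Qg7.
White has no legal moves → checkmate.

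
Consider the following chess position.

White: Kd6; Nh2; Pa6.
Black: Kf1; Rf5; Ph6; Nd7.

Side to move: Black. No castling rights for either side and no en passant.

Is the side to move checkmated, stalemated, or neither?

neither

Black to move; black king on f1.
In check: yes, from the white knight on h2.
King squares — e1: available; g1: available; e2: available; f2: available; g2: available.
Legal moves for Black: Kg2, Kf2, Ke2, Kg1, Ke1.
Black is in check but has 5 legal moves → neither.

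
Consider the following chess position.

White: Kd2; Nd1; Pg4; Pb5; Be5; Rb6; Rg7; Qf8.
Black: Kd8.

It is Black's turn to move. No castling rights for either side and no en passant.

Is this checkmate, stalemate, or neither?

checkmate

Black to move; black king on d8.
In check: yes, from the white queen on f8.
King squares — c7: attacked by Be5; d7: attacked by Rg7; e7: attacked by Rg7; c8: attacked by Qf8; e8: attacked by Qf8.
Legal moves for Black: none.
In check with no legal moves → checkmate.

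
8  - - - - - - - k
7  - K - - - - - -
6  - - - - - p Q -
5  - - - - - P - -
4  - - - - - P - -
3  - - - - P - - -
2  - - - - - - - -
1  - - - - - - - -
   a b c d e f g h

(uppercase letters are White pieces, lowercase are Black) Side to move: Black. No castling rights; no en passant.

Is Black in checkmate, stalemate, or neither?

Black to move; black king on h8.
In check: no.
King squares — g7: attacked by Qg6; h7: attacked by Qg6; g8: attacked by Qg6.
Legal moves for Black: none.
Not in check and no legal moves → stalemate.

stalemate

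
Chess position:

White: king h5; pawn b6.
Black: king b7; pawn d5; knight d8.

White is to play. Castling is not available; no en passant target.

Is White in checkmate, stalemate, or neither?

White to move; white king on h5.
In check: no.
Legal moves for White: Kh6, Kg6, Kg5, Kh4, Kg4.
White has 5 legal moves and is not in check → neither.

neither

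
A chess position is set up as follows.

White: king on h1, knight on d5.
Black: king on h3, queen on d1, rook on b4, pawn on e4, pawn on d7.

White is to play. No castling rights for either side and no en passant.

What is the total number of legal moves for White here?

White to move; king on h1.
In check: yes, from the black queen on d1.
Legal moves: none.
Count: 0.

0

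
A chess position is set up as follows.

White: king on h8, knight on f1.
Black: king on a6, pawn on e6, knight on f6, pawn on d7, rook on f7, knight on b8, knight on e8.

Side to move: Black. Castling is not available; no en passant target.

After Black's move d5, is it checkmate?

After d5: white king on h8; in check: no.
White is not in check, so this cannot be checkmate.

no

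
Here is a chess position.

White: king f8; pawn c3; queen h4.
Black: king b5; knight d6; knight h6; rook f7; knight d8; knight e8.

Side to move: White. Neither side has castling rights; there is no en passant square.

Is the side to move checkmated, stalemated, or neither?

checkmate

White to move; white king on f8.
In check: yes, from the black rook on f7.
King squares — e7: attacked by Rf7; f7: attacked by Nd6; g7: attacked by Rf7; e8: attacked by Nd6; g8: attacked by Nh6.
Legal moves for White: none.
In check with no legal moves → checkmate.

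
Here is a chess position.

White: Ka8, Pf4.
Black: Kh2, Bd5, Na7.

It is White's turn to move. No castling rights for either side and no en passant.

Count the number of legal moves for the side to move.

White to move; king on a8.
In check: yes, from the black bishop on d5.
Legal moves: Kb8, Kxa7.
Count: 2.

2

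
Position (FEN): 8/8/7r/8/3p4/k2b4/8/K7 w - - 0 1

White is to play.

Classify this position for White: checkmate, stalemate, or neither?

White to move; white king on a1.
In check: no.
King squares — b1: attacked by Bd3; a2: attacked by Ka3; b2: attacked by Ka3.
Legal moves for White: none.
Not in check and no legal moves → stalemate.

stalemate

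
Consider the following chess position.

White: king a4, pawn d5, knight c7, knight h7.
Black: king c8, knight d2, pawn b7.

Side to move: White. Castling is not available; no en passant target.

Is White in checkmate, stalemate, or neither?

White to move; white king on a4.
In check: no.
Legal moves for White: Nf8, Nf6, Ng5, Ne8, Na8, Ne6, Na6, Nb5, Kb5, Ka5, Kb4, Ka3, d6.
White has 13 legal moves and is not in check → neither.

neither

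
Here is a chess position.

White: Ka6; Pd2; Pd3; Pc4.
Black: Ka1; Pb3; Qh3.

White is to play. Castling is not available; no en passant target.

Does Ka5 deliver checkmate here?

no

After Ka5: black king on a1; in check: no.
Black is not in check, so this cannot be checkmate.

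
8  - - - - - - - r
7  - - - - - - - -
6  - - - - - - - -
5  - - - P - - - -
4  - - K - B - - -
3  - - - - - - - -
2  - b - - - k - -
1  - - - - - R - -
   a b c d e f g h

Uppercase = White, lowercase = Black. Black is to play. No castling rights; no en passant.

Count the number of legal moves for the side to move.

Black to move; king on f2.
In check: yes, from the white rook on f1.
Legal moves: Kg3, Ke3, Ke2, Kxf1.
Count: 4.

4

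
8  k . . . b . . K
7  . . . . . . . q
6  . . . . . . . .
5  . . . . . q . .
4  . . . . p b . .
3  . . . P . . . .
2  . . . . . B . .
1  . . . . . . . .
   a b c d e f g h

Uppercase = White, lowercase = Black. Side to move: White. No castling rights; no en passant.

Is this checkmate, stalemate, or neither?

checkmate

White to move; white king on h8.
In check: yes, from the black queen on h7.
King squares — g7: attacked by Qh7; h7: attacked by Qf5; g8: attacked by Qh7.
Legal moves for White: none.
In check with no legal moves → checkmate.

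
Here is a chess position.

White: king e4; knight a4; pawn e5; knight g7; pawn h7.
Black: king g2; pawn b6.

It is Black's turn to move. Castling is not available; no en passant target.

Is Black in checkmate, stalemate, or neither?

Black to move; black king on g2.
In check: no.
Legal moves for Black: Kh3, Kg3, Kh2, Kf2, Kh1, Kg1, Kf1, b5.
Black has 8 legal moves and is not in check → neither.

neither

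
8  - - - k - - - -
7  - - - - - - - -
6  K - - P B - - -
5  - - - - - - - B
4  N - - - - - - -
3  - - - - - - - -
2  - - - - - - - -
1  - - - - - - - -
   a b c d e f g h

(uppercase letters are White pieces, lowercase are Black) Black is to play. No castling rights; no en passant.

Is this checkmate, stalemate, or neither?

stalemate

Black to move; black king on d8.
In check: no.
King squares — c7: attacked by Pd6; d7: attacked by Be6; e7: attacked by Pd6; c8: attacked by Be6; e8: attacked by Bh5.
Legal moves for Black: none.
Not in check and no legal moves → stalemate.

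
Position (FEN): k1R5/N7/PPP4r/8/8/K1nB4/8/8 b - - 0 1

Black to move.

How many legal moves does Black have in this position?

Black to move; king on a8.
In check: yes, from the white rook on c8.
Legal moves: none.
Count: 0.

0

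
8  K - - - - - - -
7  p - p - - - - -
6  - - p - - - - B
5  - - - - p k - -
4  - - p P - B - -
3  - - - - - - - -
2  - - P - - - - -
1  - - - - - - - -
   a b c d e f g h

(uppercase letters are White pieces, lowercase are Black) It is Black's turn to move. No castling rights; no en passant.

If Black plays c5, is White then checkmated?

After c5: white king on a8; in check: no.
White is not in check, so this cannot be checkmate.

no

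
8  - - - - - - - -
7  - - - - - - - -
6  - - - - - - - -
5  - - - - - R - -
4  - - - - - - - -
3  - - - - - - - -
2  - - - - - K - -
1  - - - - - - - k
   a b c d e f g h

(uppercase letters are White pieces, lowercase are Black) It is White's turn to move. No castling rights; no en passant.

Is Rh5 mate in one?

yes

After Rh5: black king on h1; in check: yes, from the white rook on h5.
King squares — g1: attacked by Kf2; g2: attacked by Kf2; h2: attacked by Rh5.
Black has no legal moves → checkmate.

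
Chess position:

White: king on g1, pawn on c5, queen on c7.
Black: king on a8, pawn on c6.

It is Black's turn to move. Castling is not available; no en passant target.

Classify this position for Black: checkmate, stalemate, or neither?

Black to move; black king on a8.
In check: no.
King squares — a7: attacked by Qc7; b7: attacked by Qc7; b8: attacked by Qc7.
Legal moves for Black: none.
Not in check and no legal moves → stalemate.

stalemate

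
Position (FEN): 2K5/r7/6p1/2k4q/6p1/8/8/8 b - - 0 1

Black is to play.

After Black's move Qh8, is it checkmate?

yes

After Qh8: white king on c8; in check: yes, from the black queen on h8.
King squares — b7: attacked by Ra7; c7: attacked by Ra7; d7: attacked by Ra7; b8: attacked by Qh8; d8: attacked by Qh8.
White has no legal moves → checkmate.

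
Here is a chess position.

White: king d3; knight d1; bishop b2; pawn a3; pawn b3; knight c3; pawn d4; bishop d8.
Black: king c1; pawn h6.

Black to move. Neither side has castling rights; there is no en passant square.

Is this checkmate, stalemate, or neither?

Black to move; black king on c1.
In check: yes, from the white bishop on b2.
King squares — b1: attacked by Nc3; d1: attacked by Nc3; b2: attacked by Nd1; c2: attacked by Kd3; d2: attacked by Kd3.
Legal moves for Black: none.
In check with no legal moves → checkmate.

checkmate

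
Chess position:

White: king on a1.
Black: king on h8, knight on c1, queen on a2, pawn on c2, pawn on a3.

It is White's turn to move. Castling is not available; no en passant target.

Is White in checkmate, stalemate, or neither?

checkmate

White to move; white king on a1.
In check: yes, from the black queen on a2.
King squares — b1: attacked by Qa2; a2: attacked by Nc1; b2: attacked by Qa2.
Legal moves for White: none.
In check with no legal moves → checkmate.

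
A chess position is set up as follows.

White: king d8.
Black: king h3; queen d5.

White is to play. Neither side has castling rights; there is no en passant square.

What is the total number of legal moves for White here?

White to move; king on d8.
In check: yes, from the black queen on d5.
Legal moves: Ke8, Kc8, Ke7, Kc7.
Count: 4.

4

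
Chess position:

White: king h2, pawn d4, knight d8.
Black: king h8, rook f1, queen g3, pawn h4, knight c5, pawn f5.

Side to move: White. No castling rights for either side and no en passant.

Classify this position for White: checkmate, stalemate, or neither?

White to move; white king on h2.
In check: yes, from the black queen on g3.
King squares — g1: attacked by Rf1; h1: attacked by Rf1; g2: attacked by Qg3; g3: attacked by Ph4; h3: attacked by Qg3.
Legal moves for White: none.
In check with no legal moves → checkmate.

checkmate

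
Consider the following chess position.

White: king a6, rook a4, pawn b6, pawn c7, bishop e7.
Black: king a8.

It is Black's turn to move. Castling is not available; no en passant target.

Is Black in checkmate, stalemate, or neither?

Black to move; black king on a8.
In check: no.
King squares — a7: attacked by Ka6; b7: attacked by Ka6; b8: attacked by Pc7.
Legal moves for Black: none.
Not in check and no legal moves → stalemate.

stalemate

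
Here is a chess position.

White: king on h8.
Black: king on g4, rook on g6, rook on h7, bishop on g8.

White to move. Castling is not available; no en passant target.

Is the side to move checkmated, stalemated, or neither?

White to move; white king on h8.
In check: yes, from the black rook on h7.
King squares — g7: attacked by Rg6; h7: attacked by Bg8; g8: attacked by Rg6.
Legal moves for White: none.
In check with no legal moves → checkmate.

checkmate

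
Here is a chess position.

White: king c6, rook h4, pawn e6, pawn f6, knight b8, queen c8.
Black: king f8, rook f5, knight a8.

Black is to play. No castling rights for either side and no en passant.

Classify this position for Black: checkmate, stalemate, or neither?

checkmate

Black to move; black king on f8.
In check: yes, from the white queen on c8.
King squares — e7: attacked by Pf6; f7: attacked by Pe6; g7: attacked by Pf6; e8: attacked by Qc8; g8: attacked by Qc8.
Legal moves for Black: none.
In check with no legal moves → checkmate.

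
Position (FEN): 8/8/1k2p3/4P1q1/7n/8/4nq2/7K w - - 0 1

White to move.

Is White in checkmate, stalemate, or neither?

stalemate

White to move; white king on h1.
In check: no.
King squares — g1: attacked by Ne2; g2: attacked by Qf2; h2: attacked by Qf2.
Legal moves for White: none.
Not in check and no legal moves → stalemate.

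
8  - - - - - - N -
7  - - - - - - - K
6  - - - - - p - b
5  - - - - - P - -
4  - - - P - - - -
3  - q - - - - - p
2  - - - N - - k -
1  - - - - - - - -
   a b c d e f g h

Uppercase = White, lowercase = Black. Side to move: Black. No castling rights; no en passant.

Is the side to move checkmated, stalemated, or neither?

neither

Black to move; black king on g2.
In check: no.
Legal moves for Black include: Bf8, Bg7, Bg5, Bf4, Be3, Bxd2, Qxg8+, Qb8, Qf7+, Qb7+, Qe6, Qb6, Qd5, Qb5, Qc4, Qb4, Qa4, Qg3, ... (list truncated; more exist).
Black has legal moves and is not in check → neither.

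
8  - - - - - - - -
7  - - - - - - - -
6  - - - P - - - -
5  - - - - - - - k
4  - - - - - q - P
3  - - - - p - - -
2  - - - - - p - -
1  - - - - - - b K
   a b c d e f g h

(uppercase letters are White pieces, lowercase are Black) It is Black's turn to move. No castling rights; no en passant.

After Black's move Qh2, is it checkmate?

yes

After Qh2: white king on h1; in check: yes, from the black queen on h2.
King squares — g1: attacked by Pf2; g2: attacked by Qh2; h2: attacked by Bg1.
White has no legal moves → checkmate.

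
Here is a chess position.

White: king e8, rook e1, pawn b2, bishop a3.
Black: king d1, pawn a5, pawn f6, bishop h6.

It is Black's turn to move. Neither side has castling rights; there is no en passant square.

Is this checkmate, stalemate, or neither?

Black to move; black king on d1.
In check: yes, from the white rook on e1.
King squares — c1: attacked by Re1; e1: available; c2: available; d2: available; e2: attacked by Re1.
Legal moves for Black: Kd2, Kc2, Kxe1.
Black is in check but has 3 legal moves → neither.

neither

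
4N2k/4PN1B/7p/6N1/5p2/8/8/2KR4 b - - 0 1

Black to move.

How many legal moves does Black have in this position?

0

Black to move; king on h8.
In check: yes, from the white knight on f7.
Legal moves: none.
Count: 0.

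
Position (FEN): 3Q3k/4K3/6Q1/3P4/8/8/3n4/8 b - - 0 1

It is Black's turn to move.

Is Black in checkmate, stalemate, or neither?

checkmate

Black to move; black king on h8.
In check: yes, from the white queen on d8.
King squares — g7: attacked by Qg6; h7: attacked by Qg6; g8: attacked by Qg6.
Legal moves for Black: none.
In check with no legal moves → checkmate.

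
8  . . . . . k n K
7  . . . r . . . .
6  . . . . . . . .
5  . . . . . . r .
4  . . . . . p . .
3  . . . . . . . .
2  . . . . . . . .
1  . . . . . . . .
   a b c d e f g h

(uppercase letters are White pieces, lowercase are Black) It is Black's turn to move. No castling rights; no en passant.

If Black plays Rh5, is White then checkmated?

yes

After Rh5: white king on h8; in check: yes, from the black rook on h5.
King squares — g7: attacked by Rd7; h7: attacked by Rh5; g8: attacked by Kf8.
White has no legal moves → checkmate.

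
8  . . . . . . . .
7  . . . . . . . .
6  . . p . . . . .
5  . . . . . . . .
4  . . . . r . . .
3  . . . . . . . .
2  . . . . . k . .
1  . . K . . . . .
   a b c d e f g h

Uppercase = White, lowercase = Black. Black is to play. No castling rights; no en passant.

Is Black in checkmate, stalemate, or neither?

neither

Black to move; black king on f2.
In check: no.
Legal moves for Black include: Re8, Re7, Re6, Re5, Rh4, Rg4, Rf4, Rd4, Rc4+, Rb4, Ra4, Re3, Re2, Re1+, Kg3, Kf3, Ke3, Kg2, ... (list truncated; more exist).
Black has legal moves and is not in check → neither.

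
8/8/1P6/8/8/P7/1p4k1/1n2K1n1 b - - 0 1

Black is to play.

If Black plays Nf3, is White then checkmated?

After Nf3: white king on e1; in check: yes, from the black knight on f3.
White has 2 legal replies: Ke2, Kd1.
In check but a legal move exists → not checkmate.

no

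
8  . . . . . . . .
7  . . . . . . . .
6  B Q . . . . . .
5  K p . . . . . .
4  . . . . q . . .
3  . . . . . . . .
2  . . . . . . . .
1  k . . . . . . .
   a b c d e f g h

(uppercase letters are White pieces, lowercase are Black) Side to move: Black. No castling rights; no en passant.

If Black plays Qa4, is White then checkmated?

After Qa4: white king on a5; in check: yes, from the black queen on a4.
King squares — a4: attacked by Pb5; b4: attacked by Qa4; b5: attacked by Qa4; a6: own bishop; b6: own queen.
White has no legal moves → checkmate.

yes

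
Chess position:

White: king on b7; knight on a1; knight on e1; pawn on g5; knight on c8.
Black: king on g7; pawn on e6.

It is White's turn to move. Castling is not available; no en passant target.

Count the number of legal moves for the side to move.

18

White to move; king on b7.
In check: no.
Legal moves: Ne7, Na7, Nd6, Nb6, Kb8, Ka8, Kc7, Ka7, Kc6, Kb6, Ka6, Nf3, Nd3, Ng2, Nec2, Nb3, Nac2, g6.
Count: 18.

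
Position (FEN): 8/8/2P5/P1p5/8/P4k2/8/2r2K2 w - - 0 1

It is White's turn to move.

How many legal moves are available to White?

0

White to move; king on f1.
In check: yes, from the black rook on c1.
Legal moves: none.
Count: 0.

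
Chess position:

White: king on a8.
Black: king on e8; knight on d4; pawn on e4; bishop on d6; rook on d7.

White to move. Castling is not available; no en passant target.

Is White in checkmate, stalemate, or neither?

White to move; white king on a8.
In check: no.
King squares — a7: attacked by Rd7; b7: attacked by Rd7; b8: attacked by Bd6.
Legal moves for White: none.
Not in check and no legal moves → stalemate.

stalemate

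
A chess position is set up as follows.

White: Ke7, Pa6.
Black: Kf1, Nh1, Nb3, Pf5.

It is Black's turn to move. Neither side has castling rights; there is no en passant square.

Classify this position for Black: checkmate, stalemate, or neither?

Black to move; black king on f1.
In check: no.
Legal moves for Black: Nc5, Na5, Nd4, Nd2, Nc1, Na1, Ng3, Nf2, Kg2, Kf2, Ke2, Kg1, Ke1, f4.
Black has 14 legal moves and is not in check → neither.

neither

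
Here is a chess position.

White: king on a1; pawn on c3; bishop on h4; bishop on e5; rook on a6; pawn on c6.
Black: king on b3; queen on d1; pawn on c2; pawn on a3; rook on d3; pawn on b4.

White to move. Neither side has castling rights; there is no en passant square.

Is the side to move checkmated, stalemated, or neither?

checkmate

White to move; white king on a1.
In check: yes, from the black queen on d1.
King squares — b1: attacked by Qd1; a2: attacked by Kb3; b2: attacked by Pa3.
Legal moves for White: none.
In check with no legal moves → checkmate.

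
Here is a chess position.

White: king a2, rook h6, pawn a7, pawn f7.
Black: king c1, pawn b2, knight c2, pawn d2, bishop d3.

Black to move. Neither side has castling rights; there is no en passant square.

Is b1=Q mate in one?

After b1=Q: white king on a2; in check: yes, from the black queen on b1.
King squares — a1: attacked by Qb1; b1: attacked by Kc1; b2: attacked by Qb1; a3: attacked by Nc2; b3: attacked by Qb1.
White has no legal moves → checkmate.

yes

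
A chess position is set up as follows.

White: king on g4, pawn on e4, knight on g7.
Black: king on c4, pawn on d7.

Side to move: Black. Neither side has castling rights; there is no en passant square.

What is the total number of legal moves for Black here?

9

Black to move; king on c4.
In check: no.
Legal moves: Kc5, Kb5, Kd4, Kb4, Kd3, Kc3, Kb3, d6, d5.
Count: 9.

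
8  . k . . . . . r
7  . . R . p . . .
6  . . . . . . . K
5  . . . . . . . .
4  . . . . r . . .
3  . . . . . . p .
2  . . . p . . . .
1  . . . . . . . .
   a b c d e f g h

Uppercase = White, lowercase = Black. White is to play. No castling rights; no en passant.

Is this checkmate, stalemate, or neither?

White to move; white king on h6.
In check: yes, from the black rook on h8.
Legal moves for White: Kg7, Kg6, Kg5.
White is in check but has 3 legal moves → neither.

neither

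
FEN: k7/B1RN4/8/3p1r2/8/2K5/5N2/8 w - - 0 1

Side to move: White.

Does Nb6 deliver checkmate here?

yes

After Nb6: black king on a8; in check: yes, from the white knight on b6.
King squares — a7: attacked by Rc7; b7: attacked by Rc7; b8: attacked by Ba7.
Black has no legal moves → checkmate.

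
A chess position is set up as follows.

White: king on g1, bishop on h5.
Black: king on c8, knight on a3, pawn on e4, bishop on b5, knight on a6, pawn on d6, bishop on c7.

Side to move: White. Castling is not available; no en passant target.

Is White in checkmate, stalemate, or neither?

neither

White to move; white king on g1.
In check: no.
Legal moves for White: Be8, Bf7, Bg6, Bg4+, Bf3, Be2, Bd1, Kh2, Kg2, Kf2, Kh1.
White has 11 legal moves and is not in check → neither.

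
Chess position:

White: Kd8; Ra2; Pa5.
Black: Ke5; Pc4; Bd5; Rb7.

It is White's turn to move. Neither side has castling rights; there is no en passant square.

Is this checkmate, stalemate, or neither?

neither

White to move; white king on d8.
In check: no.
Legal moves for White: Ke8, Kc8, Ra4, Ra3, Rh2, Rg2, Rf2, Re2+, Rd2, Rc2, Rb2, Ra1, a6.
White has 13 legal moves and is not in check → neither.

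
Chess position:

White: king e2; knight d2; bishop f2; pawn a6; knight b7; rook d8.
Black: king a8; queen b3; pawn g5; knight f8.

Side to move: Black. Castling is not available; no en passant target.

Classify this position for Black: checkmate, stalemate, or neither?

checkmate

Black to move; black king on a8.
In check: yes, from the white rook on d8.
King squares — a7: attacked by Bf2; b7: attacked by Pa6; b8: attacked by Rd8.
Legal moves for Black: none.
In check with no legal moves → checkmate.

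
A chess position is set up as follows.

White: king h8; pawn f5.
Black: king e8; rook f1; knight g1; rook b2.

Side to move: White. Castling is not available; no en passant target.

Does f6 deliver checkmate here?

After f6: black king on e8; in check: no.
Black is not in check, so this cannot be checkmate.

no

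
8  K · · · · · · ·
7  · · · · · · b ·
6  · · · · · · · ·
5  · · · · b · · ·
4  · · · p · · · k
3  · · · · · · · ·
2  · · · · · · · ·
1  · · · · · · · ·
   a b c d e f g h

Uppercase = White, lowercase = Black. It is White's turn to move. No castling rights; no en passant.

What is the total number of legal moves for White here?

White to move; king on a8.
In check: no.
Legal moves: Kb7, Ka7.
Count: 2.

2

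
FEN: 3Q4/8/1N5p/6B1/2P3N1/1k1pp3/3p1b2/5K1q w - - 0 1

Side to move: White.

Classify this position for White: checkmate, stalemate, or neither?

White to move; white king on f1.
In check: yes, from the black queen on h1.
King squares — e1: attacked by Qh1; g1: attacked by Qh1; e2: attacked by Pd3; f2: attacked by Pe3; g2: attacked by Qh1.
Legal moves for White: none.
In check with no legal moves → checkmate.

checkmate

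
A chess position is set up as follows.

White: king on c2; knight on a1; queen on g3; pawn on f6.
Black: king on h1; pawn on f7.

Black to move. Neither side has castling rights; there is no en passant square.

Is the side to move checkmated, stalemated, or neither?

Black to move; black king on h1.
In check: no.
King squares — g1: attacked by Qg3; g2: attacked by Qg3; h2: attacked by Qg3.
Legal moves for Black: none.
Not in check and no legal moves → stalemate.

stalemate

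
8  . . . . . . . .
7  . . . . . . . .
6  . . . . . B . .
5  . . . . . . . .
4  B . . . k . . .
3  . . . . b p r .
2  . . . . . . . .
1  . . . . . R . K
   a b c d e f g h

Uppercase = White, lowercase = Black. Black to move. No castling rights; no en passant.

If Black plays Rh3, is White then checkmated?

After Rh3: white king on h1; in check: yes, from the black rook on h3.
King squares — g1: attacked by Be3; g2: attacked by Pf3; h2: attacked by Rh3.
White has no legal moves → checkmate.

yes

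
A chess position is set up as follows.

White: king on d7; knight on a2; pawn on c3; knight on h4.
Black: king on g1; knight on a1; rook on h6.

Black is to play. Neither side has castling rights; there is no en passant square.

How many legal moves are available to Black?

Black to move; king on g1.
In check: no.
Legal moves: Rh8, Rh7+, Rg6, Rf6, Re6, Rd6+, Rc6, Rb6, Ra6, Rh5, Rxh4, Kh2, Kf2, Kh1, Kf1, Nb3, Nc2.
Count: 17.

17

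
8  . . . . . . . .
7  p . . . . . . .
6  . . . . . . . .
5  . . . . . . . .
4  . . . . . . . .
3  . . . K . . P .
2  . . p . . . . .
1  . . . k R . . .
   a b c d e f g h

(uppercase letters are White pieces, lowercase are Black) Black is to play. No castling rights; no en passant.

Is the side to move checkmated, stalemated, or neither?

neither

Black to move; black king on d1.
In check: yes, from the white rook on e1.
King squares — c1: attacked by Re1; e1: available; c2: own pawn; d2: attacked by Kd3; e2: attacked by Re1.
Legal moves for Black: Kxe1.
Black is in check but has 1 legal move → neither.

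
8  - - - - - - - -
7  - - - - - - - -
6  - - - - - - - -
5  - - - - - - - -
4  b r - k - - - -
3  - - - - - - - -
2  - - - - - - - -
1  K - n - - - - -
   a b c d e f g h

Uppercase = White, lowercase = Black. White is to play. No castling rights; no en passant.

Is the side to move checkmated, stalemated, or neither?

White to move; white king on a1.
In check: no.
King squares — b1: attacked by Rb4; a2: attacked by Nc1; b2: attacked by Rb4.
Legal moves for White: none.
Not in check and no legal moves → stalemate.

stalemate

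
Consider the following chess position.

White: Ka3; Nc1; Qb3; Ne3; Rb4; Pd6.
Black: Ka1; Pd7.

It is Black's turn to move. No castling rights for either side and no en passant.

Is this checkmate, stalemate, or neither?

stalemate

Black to move; black king on a1.
In check: no.
King squares — b1: attacked by Qb3; a2: attacked by Nc1; b2: attacked by Ka3.
Legal moves for Black: none.
Not in check and no legal moves → stalemate.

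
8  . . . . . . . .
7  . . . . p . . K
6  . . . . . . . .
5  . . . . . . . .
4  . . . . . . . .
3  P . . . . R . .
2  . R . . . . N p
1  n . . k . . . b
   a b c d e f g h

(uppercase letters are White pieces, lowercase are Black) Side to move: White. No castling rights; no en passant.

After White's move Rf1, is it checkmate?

After Rf1: black king on d1; in check: yes, from the white rook on f1.
King squares — c1: attacked by Rf1; e1: attacked by Rf1; c2: attacked by Rb2; d2: attacked by Rb2; e2: attacked by Rb2.
Black has no legal moves → checkmate.

yes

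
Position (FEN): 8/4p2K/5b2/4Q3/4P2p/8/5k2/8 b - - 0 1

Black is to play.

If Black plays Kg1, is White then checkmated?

no

After Kg1: white king on h7; in check: no.
White is not in check, so this cannot be checkmate.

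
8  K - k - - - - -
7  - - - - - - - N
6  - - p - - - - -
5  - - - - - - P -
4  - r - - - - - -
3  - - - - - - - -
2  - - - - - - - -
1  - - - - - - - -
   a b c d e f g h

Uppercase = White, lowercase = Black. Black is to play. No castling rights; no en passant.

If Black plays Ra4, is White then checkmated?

yes

After Ra4: white king on a8; in check: yes, from the black rook on a4.
King squares — a7: attacked by Ra4; b7: attacked by Kc8; b8: attacked by Kc8.
White has no legal moves → checkmate.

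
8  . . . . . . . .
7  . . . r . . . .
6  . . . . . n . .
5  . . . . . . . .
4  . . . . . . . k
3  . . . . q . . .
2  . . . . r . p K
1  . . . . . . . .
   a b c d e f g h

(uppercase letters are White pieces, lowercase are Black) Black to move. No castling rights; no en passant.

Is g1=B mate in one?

After g1=B: white king on h2; in check: yes, from the black bishop on g1 and the black rook on e2.
White has 1 legal reply: Kh1.
In check but a legal move exists → not checkmate.

no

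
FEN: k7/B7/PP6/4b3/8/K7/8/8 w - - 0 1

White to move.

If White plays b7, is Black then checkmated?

no

After b7: black king on a8; in check: yes, from the white pawn on b7.
Black has 1 legal reply: Kxa7.
In check but a legal move exists → not checkmate.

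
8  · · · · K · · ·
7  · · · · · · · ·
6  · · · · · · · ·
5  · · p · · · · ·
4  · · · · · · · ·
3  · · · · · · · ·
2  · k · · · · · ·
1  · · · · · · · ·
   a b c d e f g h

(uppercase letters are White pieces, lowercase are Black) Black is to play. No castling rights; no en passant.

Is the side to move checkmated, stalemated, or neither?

neither

Black to move; black king on b2.
In check: no.
Legal moves for Black: Kc3, Kb3, Ka3, Kc2, Ka2, Kc1, Kb1, Ka1, c4.
Black has 9 legal moves and is not in check → neither.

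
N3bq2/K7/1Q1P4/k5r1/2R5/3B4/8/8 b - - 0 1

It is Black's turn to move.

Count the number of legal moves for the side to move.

Black to move; king on a5.
In check: yes, from the white queen on b6.
Legal moves: none.
Count: 0.

0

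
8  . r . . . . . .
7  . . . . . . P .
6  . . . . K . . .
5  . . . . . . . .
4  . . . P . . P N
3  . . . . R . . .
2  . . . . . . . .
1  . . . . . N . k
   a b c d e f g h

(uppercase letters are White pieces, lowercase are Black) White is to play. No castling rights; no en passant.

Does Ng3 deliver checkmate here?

After Ng3: black king on h1; in check: yes, from the white knight on g3.
Black has 2 legal replies: Kh2, Kg1.
In check but a legal move exists → not checkmate.

no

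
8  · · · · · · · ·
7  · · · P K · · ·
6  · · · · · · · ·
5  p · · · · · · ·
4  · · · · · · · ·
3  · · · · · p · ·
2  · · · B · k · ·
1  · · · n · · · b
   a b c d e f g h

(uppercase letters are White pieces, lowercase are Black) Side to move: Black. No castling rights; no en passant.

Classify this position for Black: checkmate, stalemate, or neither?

neither

Black to move; black king on f2.
In check: no.
Legal moves for Black: Kg3, Kg2, Ke2, Kg1, Kf1, Bg2, Ne3, Nc3, Nb2, a4.
Black has 10 legal moves and is not in check → neither.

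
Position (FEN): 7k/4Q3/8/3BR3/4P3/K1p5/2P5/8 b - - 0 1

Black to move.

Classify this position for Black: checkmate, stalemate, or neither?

stalemate

Black to move; black king on h8.
In check: no.
King squares — g7: attacked by Qe7; h7: attacked by Qe7; g8: attacked by Bd5.
Legal moves for Black: none.
Not in check and no legal moves → stalemate.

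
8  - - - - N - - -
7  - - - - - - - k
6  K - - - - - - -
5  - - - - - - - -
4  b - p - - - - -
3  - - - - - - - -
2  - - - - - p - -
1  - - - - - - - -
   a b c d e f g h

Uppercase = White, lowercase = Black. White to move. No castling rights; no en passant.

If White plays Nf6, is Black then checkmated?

no

After Nf6: black king on h7; in check: yes, from the white knight on f6.
Black has 4 legal replies: Kh8, Kg7, Kh6, Kg6.
In check but a legal move exists → not checkmate.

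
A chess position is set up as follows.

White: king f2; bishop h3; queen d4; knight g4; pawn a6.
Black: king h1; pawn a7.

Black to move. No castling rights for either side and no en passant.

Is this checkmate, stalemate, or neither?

Black to move; black king on h1.
In check: no.
King squares — g1: attacked by Kf2; g2: attacked by Kf2; h2: attacked by Ng4.
Legal moves for Black: none.
Not in check and no legal moves → stalemate.

stalemate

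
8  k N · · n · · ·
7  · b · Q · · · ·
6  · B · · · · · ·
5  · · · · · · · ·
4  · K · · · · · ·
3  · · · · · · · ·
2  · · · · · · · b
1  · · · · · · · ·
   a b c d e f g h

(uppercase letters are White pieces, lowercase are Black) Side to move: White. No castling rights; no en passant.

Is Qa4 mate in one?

After Qa4: black king on a8; in check: yes, from the white queen on a4.
Black has 2 legal replies: Kxb8, Ba6.
In check but a legal move exists → not checkmate.

no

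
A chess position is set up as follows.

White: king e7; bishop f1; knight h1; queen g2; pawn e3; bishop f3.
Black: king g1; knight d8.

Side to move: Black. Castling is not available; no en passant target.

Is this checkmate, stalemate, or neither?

checkmate

Black to move; black king on g1.
In check: yes, from the white queen on g2.
King squares — f1: attacked by Qg2; h1: attacked by Qg2; f2: attacked by Nh1; g2: attacked by Bf1; h2: attacked by Qg2.
Legal moves for Black: none.
In check with no legal moves → checkmate.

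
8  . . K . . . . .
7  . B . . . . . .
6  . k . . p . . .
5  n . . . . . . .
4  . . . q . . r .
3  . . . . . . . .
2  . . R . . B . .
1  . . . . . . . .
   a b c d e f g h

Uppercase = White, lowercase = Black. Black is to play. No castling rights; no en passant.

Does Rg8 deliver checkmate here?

After Rg8: white king on c8; in check: yes, from the black rook on g8.
King squares — b7: own bishop; c7: attacked by Kb6; d7: attacked by Qd4; b8: attacked by Rg8; d8: attacked by Qd4.
White has no legal moves → checkmate.

yes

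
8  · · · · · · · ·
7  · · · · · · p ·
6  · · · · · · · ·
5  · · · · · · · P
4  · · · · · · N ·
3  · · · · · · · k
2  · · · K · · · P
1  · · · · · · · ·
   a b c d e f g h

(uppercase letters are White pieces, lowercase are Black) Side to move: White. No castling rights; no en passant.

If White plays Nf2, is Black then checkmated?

After Nf2: black king on h3; in check: yes, from the white knight on f2.
Black has 3 legal replies: Kh4, Kxh2, Kg2.
In check but a legal move exists → not checkmate.

no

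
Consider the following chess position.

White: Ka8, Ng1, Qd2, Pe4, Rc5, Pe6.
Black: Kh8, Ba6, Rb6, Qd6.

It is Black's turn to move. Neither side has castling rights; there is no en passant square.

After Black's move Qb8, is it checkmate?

yes

After Qb8: white king on a8; in check: yes, from the black queen on b8.
King squares — a7: attacked by Qb8; b7: attacked by Ba6; b8: attacked by Rb6.
White has no legal moves → checkmate.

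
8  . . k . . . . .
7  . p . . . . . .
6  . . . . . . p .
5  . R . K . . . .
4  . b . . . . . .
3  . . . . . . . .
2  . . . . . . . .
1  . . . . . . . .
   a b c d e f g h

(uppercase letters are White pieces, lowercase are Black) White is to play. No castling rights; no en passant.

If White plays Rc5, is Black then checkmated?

no

After Rc5: black king on c8; in check: yes, from the white rook on c5.
Black has 4 legal replies: Kd8, Kb8, Kd7, Bxc5.
In check but a legal move exists → not checkmate.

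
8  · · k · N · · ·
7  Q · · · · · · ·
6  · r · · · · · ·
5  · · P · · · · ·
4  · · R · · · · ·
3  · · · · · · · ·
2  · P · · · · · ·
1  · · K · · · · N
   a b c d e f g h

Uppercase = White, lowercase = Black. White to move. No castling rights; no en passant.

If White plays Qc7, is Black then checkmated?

After Qc7: black king on c8; in check: yes, from the white queen on c7.
King squares — b7: attacked by Qc7; c7: attacked by Ne8; d7: attacked by Qc7; b8: attacked by Qc7; d8: attacked by Qc7.
Black has no legal moves → checkmate.

yes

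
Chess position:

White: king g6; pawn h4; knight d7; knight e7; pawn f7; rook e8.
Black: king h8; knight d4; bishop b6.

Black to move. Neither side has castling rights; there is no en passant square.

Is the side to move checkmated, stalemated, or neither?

checkmate

Black to move; black king on h8.
In check: yes, from the white rook on e8.
King squares — g7: attacked by Kg6; h7: attacked by Kg6; g8: attacked by Ne7.
Legal moves for Black: none.
In check with no legal moves → checkmate.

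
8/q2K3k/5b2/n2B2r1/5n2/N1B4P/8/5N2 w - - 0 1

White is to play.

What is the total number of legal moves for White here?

White to move; king on d7.
In check: yes, from the black queen on a7.
Legal moves: Ke8, Kc8, Kd6, Bb7.
Count: 4.

4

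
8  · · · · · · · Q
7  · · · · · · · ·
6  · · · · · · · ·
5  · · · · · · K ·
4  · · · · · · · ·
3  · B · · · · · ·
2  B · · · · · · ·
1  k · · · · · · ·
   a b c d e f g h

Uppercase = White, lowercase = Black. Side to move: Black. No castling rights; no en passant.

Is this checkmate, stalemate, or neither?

Black to move; black king on a1.
In check: yes, from the white queen on h8.
King squares — b1: attacked by Ba2; a2: attacked by Bb3; b2: attacked by Qh8.
Legal moves for Black: none.
In check with no legal moves → checkmate.

checkmate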